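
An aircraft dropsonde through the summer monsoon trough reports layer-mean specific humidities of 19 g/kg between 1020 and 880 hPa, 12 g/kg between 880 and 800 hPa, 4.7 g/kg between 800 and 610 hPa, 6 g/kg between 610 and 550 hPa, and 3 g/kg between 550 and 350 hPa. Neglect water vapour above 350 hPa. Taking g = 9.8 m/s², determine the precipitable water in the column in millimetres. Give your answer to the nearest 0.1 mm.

Precipitable water is the column-integrated vapour mass per unit area: PW = (1/g) Σ q̄ Δp, with q in kg/kg and Δp in Pa (1 kg/m² of water = 1 mm).
Layer 1020–880 hPa: Δp = 140 hPa = 14000 Pa, q̄ = 0.019 kg/kg → 0.019 × 14000 / 9.8 = 27.14 mm
Layer 880–800 hPa: Δp = 80 hPa = 8000 Pa, q̄ = 0.012 kg/kg → 0.012 × 8000 / 9.8 = 9.80 mm
Layer 800–610 hPa: Δp = 190 hPa = 19000 Pa, q̄ = 0.0047 kg/kg → 0.0047 × 19000 / 9.8 = 9.11 mm
Layer 610–550 hPa: Δp = 60 hPa = 6000 Pa, q̄ = 0.006 kg/kg → 0.006 × 6000 / 9.8 = 3.67 mm
Layer 550–350 hPa: Δp = 200 hPa = 20000 Pa, q̄ = 0.003 kg/kg → 0.003 × 20000 / 9.8 = 6.12 mm
PW = 27.14 + 9.80 + 9.11 + 3.67 + 6.12 = 55.84 ≈ 55.8 mm.

PW ≈ 55.8 mm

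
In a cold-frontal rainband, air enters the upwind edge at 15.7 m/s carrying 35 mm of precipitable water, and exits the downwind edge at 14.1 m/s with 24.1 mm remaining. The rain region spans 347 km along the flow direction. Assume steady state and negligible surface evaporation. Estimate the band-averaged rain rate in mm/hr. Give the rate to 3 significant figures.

R ≈ 2.18 mm/hr

Column moisture flux per unit crosswind length is F = V × PW.
Inflow: F_in = 15.7 × 35 = 549.5 mm·m/s
Outflow: F_out = 14.1 × 24.1 = 339.81 mm·m/s
Steady-state rate R = (F_in − F_out)/L = (549.5 − 339.81) / 347000 m = 6.043e-04 mm/s.
R = 6.043e-04 × 3600 = 2.18 mm/hr.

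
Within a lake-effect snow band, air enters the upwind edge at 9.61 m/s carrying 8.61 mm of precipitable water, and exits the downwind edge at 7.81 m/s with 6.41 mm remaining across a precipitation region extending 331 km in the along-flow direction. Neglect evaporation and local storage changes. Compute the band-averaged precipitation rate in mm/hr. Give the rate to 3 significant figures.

R ≈ 0.355 mm/hr

Column moisture flux per unit crosswind length is F = V × PW.
Inflow: F_in = 9.61 × 8.61 = 82.7421 mm·m/s
Outflow: F_out = 7.81 × 6.41 = 50.0621 mm·m/s
Steady-state rate R = (F_in − F_out)/L = (82.7421 − 50.0621) / 331000 m = 9.873e-05 mm/s.
R = 9.873e-05 × 3600 = 0.355 mm/hr.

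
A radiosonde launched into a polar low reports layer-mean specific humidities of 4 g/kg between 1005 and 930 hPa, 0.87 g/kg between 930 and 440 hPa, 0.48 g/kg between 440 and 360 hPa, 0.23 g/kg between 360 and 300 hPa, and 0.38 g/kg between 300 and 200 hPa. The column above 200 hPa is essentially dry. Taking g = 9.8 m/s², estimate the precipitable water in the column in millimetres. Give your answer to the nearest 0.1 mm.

Precipitable water is the column-integrated vapour mass per unit area: PW = (1/g) Σ q̄ Δp, with q in kg/kg and Δp in Pa (1 kg/m² of water = 1 mm).
Layer 1005–930 hPa: Δp = 75 hPa = 7500 Pa, q̄ = 0.004 kg/kg → 0.004 × 7500 / 9.8 = 3.06 mm
Layer 930–440 hPa: Δp = 490 hPa = 49000 Pa, q̄ = 0.00087 kg/kg → 0.00087 × 49000 / 9.8 = 4.35 mm
Layer 440–360 hPa: Δp = 80 hPa = 8000 Pa, q̄ = 0.00048 kg/kg → 0.00048 × 8000 / 9.8 = 0.39 mm
Layer 360–300 hPa: Δp = 60 hPa = 6000 Pa, q̄ = 0.00023 kg/kg → 0.00023 × 6000 / 9.8 = 0.14 mm
Layer 300–200 hPa: Δp = 100 hPa = 10000 Pa, q̄ = 0.00038 kg/kg → 0.00038 × 10000 / 9.8 = 0.39 mm
PW = 3.06 + 4.35 + 0.39 + 0.14 + 0.39 = 8.33 ≈ 8.3 mm.

PW ≈ 8.3 mm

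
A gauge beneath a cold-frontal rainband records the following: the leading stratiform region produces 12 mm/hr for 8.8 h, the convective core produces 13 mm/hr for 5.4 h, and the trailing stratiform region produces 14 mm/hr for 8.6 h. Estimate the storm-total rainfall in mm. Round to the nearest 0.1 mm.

Total = Σ Rᵢ Δtᵢ = 12 × 8.8 + 13 × 5.4 + 14 × 8.6
      = 105.6 + 70.2 + 120.4 = 296.2 mm.

total ≈ 296.2 mm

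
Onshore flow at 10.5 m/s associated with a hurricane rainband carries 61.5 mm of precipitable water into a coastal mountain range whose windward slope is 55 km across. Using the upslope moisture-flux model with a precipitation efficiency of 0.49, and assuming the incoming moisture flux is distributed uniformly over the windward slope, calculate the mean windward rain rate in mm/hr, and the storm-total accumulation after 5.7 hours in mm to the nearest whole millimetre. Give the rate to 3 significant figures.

R ≈ 20.7 mm/hr; total ≈ 118 mm

Incoming column moisture flux per unit ridge length: F = V × PW = 10.5 × 61.5 = 645.75 mm·m/s.
Spread over the 55 km slope with efficiency ε = 0.49: R = ε·F/W = 0.49 × 645.75 / 55000 m = 5.753e-03 mm/s.
R = 5.753e-03 × 3600 = 20.7 mm/hr.
Over 5.7 h: total = 20.7 × 5.7 = 117.99 ≈ 118 mm.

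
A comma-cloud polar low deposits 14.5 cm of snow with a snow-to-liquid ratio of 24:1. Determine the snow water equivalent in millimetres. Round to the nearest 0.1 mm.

SWE ≈ 6.0 mm

SWE = snow depth / ratio = 14.5 cm / 24 = 0.604 cm = 6.0 mm.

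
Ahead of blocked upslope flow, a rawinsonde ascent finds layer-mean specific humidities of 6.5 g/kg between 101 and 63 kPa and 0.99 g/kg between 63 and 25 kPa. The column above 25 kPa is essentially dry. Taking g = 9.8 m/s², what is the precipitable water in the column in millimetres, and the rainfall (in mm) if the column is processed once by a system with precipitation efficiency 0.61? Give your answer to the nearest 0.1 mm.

PW ≈ 29.0 mm; rainfall ≈ 17.7 mm

Precipitable water is the column-integrated vapour mass per unit area: PW = (1/g) Σ q̄ Δp, with q in kg/kg and Δp in Pa (1 kg/m² of water = 1 mm).
Layer 101–63 kPa: Δp = 380 hPa = 38000 Pa, q̄ = 0.0065 kg/kg → 0.0065 × 38000 / 9.8 = 25.20 mm
Layer 63–25 kPa: Δp = 380 hPa = 38000 Pa, q̄ = 0.00099 kg/kg → 0.00099 × 38000 / 9.8 = 3.84 mm
PW = 25.20 + 3.84 = 29.04 ≈ 29.0 mm.
Rainfall = ε × PW = 0.61 × 29.0 = 17.7 mm.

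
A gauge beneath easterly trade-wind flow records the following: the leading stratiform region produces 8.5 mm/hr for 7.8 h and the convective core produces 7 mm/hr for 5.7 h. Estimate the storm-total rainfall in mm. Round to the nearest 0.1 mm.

Total = Σ Rᵢ Δtᵢ = 8.5 × 7.8 + 7 × 5.7
      = 66.3 + 39.9 = 106.2 mm.

total ≈ 106.2 mm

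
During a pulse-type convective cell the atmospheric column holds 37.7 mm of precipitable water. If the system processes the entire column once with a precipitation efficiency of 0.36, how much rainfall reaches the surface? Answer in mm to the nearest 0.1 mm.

rainfall ≈ 13.6 mm

Rainfall = ε × PW = 0.36 × 37.7 = 13.6 mm.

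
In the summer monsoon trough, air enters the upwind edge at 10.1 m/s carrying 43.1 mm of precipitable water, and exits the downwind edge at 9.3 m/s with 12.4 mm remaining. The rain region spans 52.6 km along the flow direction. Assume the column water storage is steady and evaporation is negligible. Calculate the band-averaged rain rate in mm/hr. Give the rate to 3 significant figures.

Column moisture flux per unit crosswind length is F = V × PW.
Inflow: F_in = 10.1 × 43.1 = 435.31 mm·m/s
Outflow: F_out = 9.3 × 12.4 = 115.32 mm·m/s
Steady-state rate R = (F_in − F_out)/L = (435.31 − 115.32) / 52600 m = 6.083e-03 mm/s.
R = 6.083e-03 × 3600 = 21.9 mm/hr.

R ≈ 21.9 mm/hr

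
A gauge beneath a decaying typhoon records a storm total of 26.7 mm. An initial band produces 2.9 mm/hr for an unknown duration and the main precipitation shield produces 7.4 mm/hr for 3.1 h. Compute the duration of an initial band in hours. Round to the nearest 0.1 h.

Known phases: 7.4 × 3.1 = 22.94 mm.
Remaining depth = 26.7 − 22.94 = 3.76 mm.
Duration = 3.76 / 2.9 = 1.3 h.

duration ≈ 1.3 h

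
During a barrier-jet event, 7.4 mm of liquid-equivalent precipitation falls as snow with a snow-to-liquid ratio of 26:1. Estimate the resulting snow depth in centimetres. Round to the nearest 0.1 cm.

snow depth ≈ 19.2 cm

Snow depth = liquid × ratio = 7.4 mm × 26 = 192.4 mm = 19.2 cm.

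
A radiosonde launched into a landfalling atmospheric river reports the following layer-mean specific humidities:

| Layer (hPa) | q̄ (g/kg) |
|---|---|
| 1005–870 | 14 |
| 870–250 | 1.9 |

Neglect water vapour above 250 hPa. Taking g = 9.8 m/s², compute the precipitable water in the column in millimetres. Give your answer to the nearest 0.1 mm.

PW ≈ 31.3 mm

Precipitable water is the column-integrated vapour mass per unit area: PW = (1/g) Σ q̄ Δp, with q in kg/kg and Δp in Pa (1 kg/m² of water = 1 mm).
Layer 1005–870 hPa: Δp = 135 hPa = 13500 Pa, q̄ = 0.014 kg/kg → 0.014 × 13500 / 9.8 = 19.29 mm
Layer 870–250 hPa: Δp = 620 hPa = 62000 Pa, q̄ = 0.0019 kg/kg → 0.0019 × 62000 / 9.8 = 12.02 mm
PW = 19.29 + 12.02 = 31.31 ≈ 31.3 mm.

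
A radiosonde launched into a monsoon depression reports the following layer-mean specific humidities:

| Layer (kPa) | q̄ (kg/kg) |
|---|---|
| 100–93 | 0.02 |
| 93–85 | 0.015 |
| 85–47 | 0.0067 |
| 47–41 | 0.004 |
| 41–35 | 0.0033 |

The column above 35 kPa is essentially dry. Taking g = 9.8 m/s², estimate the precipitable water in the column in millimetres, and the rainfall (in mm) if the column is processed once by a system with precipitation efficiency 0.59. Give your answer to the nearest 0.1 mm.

PW ≈ 57.0 mm; rainfall ≈ 33.6 mm

Precipitable water is the column-integrated vapour mass per unit area: PW = (1/g) Σ q̄ Δp, with q in kg/kg and Δp in Pa (1 kg/m² of water = 1 mm).
Layer 100–93 kPa: Δp = 70 hPa = 7000 Pa, q̄ = 0.02 kg/kg → 0.02 × 7000 / 9.8 = 14.29 mm
Layer 93–85 kPa: Δp = 80 hPa = 8000 Pa, q̄ = 0.015 kg/kg → 0.015 × 8000 / 9.8 = 12.24 mm
Layer 85–47 kPa: Δp = 380 hPa = 38000 Pa, q̄ = 0.0067 kg/kg → 0.0067 × 38000 / 9.8 = 25.98 mm
Layer 47–41 kPa: Δp = 60 hPa = 6000 Pa, q̄ = 0.004 kg/kg → 0.004 × 6000 / 9.8 = 2.45 mm
Layer 41–35 kPa: Δp = 60 hPa = 6000 Pa, q̄ = 0.0033 kg/kg → 0.0033 × 6000 / 9.8 = 2.02 mm
PW = 14.29 + 12.24 + 25.98 + 2.45 + 2.02 = 56.98 ≈ 57.0 mm.
Rainfall = ε × PW = 0.59 × 57.0 = 33.6 mm.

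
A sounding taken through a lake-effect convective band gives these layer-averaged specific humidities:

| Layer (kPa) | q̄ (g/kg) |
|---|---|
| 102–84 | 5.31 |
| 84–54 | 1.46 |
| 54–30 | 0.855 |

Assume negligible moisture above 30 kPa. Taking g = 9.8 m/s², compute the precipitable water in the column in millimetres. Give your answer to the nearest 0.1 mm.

Precipitable water is the column-integrated vapour mass per unit area: PW = (1/g) Σ q̄ Δp, with q in kg/kg and Δp in Pa (1 kg/m² of water = 1 mm).
Layer 102–84 kPa: Δp = 180 hPa = 18000 Pa, q̄ = 0.00531 kg/kg → 0.00531 × 18000 / 9.8 = 9.75 mm
Layer 84–54 kPa: Δp = 300 hPa = 30000 Pa, q̄ = 0.00146 kg/kg → 0.00146 × 30000 / 9.8 = 4.47 mm
Layer 54–30 kPa: Δp = 240 hPa = 24000 Pa, q̄ = 0.000855 kg/kg → 0.000855 × 24000 / 9.8 = 2.09 mm
PW = 9.75 + 4.47 + 2.09 = 16.31 ≈ 16.3 mm.

PW ≈ 16.3 mm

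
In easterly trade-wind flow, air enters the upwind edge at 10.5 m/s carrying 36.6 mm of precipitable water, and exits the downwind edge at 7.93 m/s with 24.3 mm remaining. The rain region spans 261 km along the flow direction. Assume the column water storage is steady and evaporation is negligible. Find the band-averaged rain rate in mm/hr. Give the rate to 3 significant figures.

R ≈ 2.64 mm/hr

Column moisture flux per unit crosswind length is F = V × PW.
Inflow: F_in = 10.5 × 36.6 = 384.3 mm·m/s
Outflow: F_out = 7.93 × 24.3 = 192.699 mm·m/s
Steady-state rate R = (F_in − F_out)/L = (384.3 − 192.699) / 261000 m = 7.341e-04 mm/s.
R = 7.341e-04 × 3600 = 2.64 mm/hr.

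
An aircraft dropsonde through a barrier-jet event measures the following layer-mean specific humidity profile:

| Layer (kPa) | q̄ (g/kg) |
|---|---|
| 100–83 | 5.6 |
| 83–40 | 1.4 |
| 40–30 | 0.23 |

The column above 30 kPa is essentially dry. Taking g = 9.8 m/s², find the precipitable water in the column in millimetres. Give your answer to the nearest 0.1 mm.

PW ≈ 16.1 mm

Precipitable water is the column-integrated vapour mass per unit area: PW = (1/g) Σ q̄ Δp, with q in kg/kg and Δp in Pa (1 kg/m² of water = 1 mm).
Layer 100–83 kPa: Δp = 170 hPa = 17000 Pa, q̄ = 0.0056 kg/kg → 0.0056 × 17000 / 9.8 = 9.71 mm
Layer 83–40 kPa: Δp = 430 hPa = 43000 Pa, q̄ = 0.0014 kg/kg → 0.0014 × 43000 / 9.8 = 6.14 mm
Layer 40–30 kPa: Δp = 100 hPa = 10000 Pa, q̄ = 0.00023 kg/kg → 0.00023 × 10000 / 9.8 = 0.23 mm
PW = 9.71 + 6.14 + 0.23 = 16.08 ≈ 16.1 mm.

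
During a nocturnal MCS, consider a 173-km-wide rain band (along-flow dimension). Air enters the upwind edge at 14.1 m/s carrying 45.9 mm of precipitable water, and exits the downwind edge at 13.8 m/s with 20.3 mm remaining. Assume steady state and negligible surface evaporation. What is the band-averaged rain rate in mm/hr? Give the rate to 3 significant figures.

R ≈ 7.64 mm/hr

Column moisture flux per unit crosswind length is F = V × PW.
Inflow: F_in = 14.1 × 45.9 = 647.19 mm·m/s
Outflow: F_out = 13.8 × 20.3 = 280.14 mm·m/s
Steady-state rate R = (F_in − F_out)/L = (647.19 − 280.14) / 173000 m = 2.122e-03 mm/s.
R = 2.122e-03 × 3600 = 7.64 mm/hr.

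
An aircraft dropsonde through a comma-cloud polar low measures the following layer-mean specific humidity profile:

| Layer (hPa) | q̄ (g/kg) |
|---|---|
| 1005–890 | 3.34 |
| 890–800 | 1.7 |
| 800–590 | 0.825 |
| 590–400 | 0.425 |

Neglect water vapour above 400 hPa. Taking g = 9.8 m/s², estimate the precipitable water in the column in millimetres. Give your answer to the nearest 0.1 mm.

Precipitable water is the column-integrated vapour mass per unit area: PW = (1/g) Σ q̄ Δp, with q in kg/kg and Δp in Pa (1 kg/m² of water = 1 mm).
Layer 1005–890 hPa: Δp = 115 hPa = 11500 Pa, q̄ = 0.00334 kg/kg → 0.00334 × 11500 / 9.8 = 3.92 mm
Layer 890–800 hPa: Δp = 90 hPa = 9000 Pa, q̄ = 0.0017 kg/kg → 0.0017 × 9000 / 9.8 = 1.56 mm
Layer 800–590 hPa: Δp = 210 hPa = 21000 Pa, q̄ = 0.000825 kg/kg → 0.000825 × 21000 / 9.8 = 1.77 mm
Layer 590–400 hPa: Δp = 190 hPa = 19000 Pa, q̄ = 0.000425 kg/kg → 0.000425 × 19000 / 9.8 = 0.82 mm
PW = 3.92 + 1.56 + 1.77 + 0.82 = 8.07 ≈ 8.1 mm.

PW ≈ 8.1 mm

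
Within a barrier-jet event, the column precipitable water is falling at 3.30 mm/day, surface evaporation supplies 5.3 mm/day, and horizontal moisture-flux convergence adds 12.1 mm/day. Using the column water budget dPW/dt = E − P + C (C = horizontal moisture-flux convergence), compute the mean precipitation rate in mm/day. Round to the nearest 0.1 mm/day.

P ≈ 20.7 mm/day

dPW/dt = -3.30 mm/day.
P = E + C − dPW/dt = 5.3 + (12.1) − (-3.30) = 20.7 mm/day.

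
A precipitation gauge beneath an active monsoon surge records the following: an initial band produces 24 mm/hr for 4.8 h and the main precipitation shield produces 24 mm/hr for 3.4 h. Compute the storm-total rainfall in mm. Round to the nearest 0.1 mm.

total ≈ 196.8 mm

Total = Σ Rᵢ Δtᵢ = 24 × 4.8 + 24 × 3.4
      = 115.2 + 81.6 = 196.8 mm.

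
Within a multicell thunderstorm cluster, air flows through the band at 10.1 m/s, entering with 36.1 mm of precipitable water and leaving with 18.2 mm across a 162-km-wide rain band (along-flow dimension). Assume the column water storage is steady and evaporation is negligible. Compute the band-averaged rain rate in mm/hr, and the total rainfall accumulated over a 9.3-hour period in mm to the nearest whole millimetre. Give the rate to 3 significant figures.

R ≈ 4.02 mm/hr; total ≈ 37 mm

Column moisture flux per unit crosswind length is F = V × PW.
Inflow: F_in = 10.1 × 36.1 = 364.61 mm·m/s
Outflow: F_out = 10.1 × 18.2 = 183.82 mm·m/s
Steady-state rate R = (F_in − F_out)/L = (364.61 − 183.82) / 162000 m = 1.116e-03 mm/s.
R = 1.116e-03 × 3600 = 4.02 mm/hr.
Over 9.3 h: total = 4.02 × 9.3 = 37.386 ≈ 37 mm.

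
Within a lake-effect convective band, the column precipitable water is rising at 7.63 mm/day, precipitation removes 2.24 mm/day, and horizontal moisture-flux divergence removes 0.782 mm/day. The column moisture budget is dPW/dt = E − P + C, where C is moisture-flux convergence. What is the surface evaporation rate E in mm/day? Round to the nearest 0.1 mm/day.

dPW/dt = +7.63 mm/day.
E = dPW/dt + P − C = (+7.63) + 2.24 − (-0.782) = 10.7 mm/day.

E ≈ 10.7 mm/day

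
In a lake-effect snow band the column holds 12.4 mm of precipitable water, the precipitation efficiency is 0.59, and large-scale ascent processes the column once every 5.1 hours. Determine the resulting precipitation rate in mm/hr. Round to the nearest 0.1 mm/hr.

R ≈ 1.4 mm/hr

Each overturning extracts ε × PW = 0.59 × 12.4 = 7.316 mm.
Rate = ε·PW / τ = 7.316 / 5.1 h = 1.4 mm/hr.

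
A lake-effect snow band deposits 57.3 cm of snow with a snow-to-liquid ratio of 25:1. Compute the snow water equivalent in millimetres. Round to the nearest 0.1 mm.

SWE ≈ 22.9 mm

SWE = snow depth / ratio = 57.3 cm / 25 = 2.292 cm = 22.9 mm.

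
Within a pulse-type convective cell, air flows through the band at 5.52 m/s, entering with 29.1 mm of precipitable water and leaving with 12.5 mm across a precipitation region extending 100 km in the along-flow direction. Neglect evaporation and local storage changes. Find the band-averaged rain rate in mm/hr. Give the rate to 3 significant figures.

Column moisture flux per unit crosswind length is F = V × PW.
Inflow: F_in = 5.52 × 29.1 = 160.632 mm·m/s
Outflow: F_out = 5.52 × 12.5 = 69 mm·m/s
Steady-state rate R = (F_in − F_out)/L = (160.632 − 69) / 100000 m = 9.163e-04 mm/s.
R = 9.163e-04 × 3600 = 3.30 mm/hr.

R ≈ 3.30 mm/hr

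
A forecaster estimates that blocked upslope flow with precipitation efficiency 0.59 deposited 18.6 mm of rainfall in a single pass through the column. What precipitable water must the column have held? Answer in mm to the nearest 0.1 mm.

PW ≈ 31.5 mm

PW = rainfall / ε = 18.6 / 0.59 = 31.5 mm.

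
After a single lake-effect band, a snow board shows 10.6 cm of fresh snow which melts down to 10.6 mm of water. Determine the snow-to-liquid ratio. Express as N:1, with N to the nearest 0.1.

Ratio = snow depth / SWE = 106 mm / 10.6 mm = 10.0, i.e. 10.0:1.

ratio ≈ 10.0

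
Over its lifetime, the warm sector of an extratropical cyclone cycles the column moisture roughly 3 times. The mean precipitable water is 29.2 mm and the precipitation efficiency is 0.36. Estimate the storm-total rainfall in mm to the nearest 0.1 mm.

rainfall ≈ 31.5 mm

Each cycle deposits ε × PW = 0.36 × 29.2 = 10.512 mm.
Over 3 cycles: 3 × 10.512 = 31.5 mm.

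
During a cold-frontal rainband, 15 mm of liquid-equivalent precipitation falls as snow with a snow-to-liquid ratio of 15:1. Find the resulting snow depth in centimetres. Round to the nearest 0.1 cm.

Snow depth = liquid × ratio = 15 mm × 15 = 225 mm = 22.5 cm.

snow depth ≈ 22.5 cm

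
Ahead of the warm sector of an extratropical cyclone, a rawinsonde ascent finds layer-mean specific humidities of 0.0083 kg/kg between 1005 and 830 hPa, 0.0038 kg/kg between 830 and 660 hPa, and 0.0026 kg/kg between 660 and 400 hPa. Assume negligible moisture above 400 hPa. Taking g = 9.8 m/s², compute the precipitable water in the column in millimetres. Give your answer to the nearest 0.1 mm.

Precipitable water is the column-integrated vapour mass per unit area: PW = (1/g) Σ q̄ Δp, with q in kg/kg and Δp in Pa (1 kg/m² of water = 1 mm).
Layer 1005–830 hPa: Δp = 175 hPa = 17500 Pa, q̄ = 0.0083 kg/kg → 0.0083 × 17500 / 9.8 = 14.82 mm
Layer 830–660 hPa: Δp = 170 hPa = 17000 Pa, q̄ = 0.0038 kg/kg → 0.0038 × 17000 / 9.8 = 6.59 mm
Layer 660–400 hPa: Δp = 260 hPa = 26000 Pa, q̄ = 0.0026 kg/kg → 0.0026 × 26000 / 9.8 = 6.90 mm
PW = 14.82 + 6.59 + 6.90 = 28.31 ≈ 28.3 mm.

PW ≈ 28.3 mm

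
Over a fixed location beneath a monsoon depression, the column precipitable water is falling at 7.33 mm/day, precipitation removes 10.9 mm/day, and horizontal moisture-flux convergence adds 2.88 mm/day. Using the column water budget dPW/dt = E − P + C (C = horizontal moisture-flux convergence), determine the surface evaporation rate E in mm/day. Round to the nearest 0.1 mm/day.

dPW/dt = -7.33 mm/day.
E = dPW/dt + P − C = (-7.33) + 10.9 − (2.88) = 0.7 mm/day.

E ≈ 0.7 mm/day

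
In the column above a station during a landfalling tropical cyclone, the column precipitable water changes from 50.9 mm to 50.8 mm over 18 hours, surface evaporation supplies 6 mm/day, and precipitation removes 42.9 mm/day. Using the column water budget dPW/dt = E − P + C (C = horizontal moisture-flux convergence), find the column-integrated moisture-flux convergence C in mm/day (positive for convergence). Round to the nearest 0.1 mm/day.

dPW/dt = (50.8 − 50.9) mm / (18/24 day) = -0.133 mm/day.
C = dPW/dt − E + P = (-0.133) − 6 + 42.9 = 36.8 mm/day.

C ≈ 36.8 mm/day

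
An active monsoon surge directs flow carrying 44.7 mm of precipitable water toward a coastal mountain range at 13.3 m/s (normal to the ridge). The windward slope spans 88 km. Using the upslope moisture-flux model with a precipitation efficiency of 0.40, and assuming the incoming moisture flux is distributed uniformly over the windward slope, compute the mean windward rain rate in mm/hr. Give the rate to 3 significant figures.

R ≈ 9.73 mm/hr

Incoming column moisture flux per unit ridge length: F = V × PW = 13.3 × 44.7 = 594.51 mm·m/s.
Spread over the 88 km slope with efficiency ε = 0.40: R = ε·F/W = 0.40 × 594.51 / 88000 m = 2.702e-03 mm/s.
R = 2.702e-03 × 3600 = 9.73 mm/hr.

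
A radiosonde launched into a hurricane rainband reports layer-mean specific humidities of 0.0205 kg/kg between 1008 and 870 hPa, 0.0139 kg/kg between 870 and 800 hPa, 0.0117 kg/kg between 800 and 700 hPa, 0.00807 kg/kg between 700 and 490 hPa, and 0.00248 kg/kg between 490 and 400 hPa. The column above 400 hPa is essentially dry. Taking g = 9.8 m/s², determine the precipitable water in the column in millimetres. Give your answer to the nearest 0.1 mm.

PW ≈ 70.3 mm

Precipitable water is the column-integrated vapour mass per unit area: PW = (1/g) Σ q̄ Δp, with q in kg/kg and Δp in Pa (1 kg/m² of water = 1 mm).
Layer 1008–870 hPa: Δp = 138 hPa = 13800 Pa, q̄ = 0.0205 kg/kg → 0.0205 × 13800 / 9.8 = 28.87 mm
Layer 870–800 hPa: Δp = 70 hPa = 7000 Pa, q̄ = 0.0139 kg/kg → 0.0139 × 7000 / 9.8 = 9.93 mm
Layer 800–700 hPa: Δp = 100 hPa = 10000 Pa, q̄ = 0.0117 kg/kg → 0.0117 × 10000 / 9.8 = 11.94 mm
Layer 700–490 hPa: Δp = 210 hPa = 21000 Pa, q̄ = 0.00807 kg/kg → 0.00807 × 21000 / 9.8 = 17.29 mm
Layer 490–400 hPa: Δp = 90 hPa = 9000 Pa, q̄ = 0.00248 kg/kg → 0.00248 × 9000 / 9.8 = 2.28 mm
PW = 28.87 + 9.93 + 11.94 + 17.29 + 2.28 = 70.31 ≈ 70.3 mm.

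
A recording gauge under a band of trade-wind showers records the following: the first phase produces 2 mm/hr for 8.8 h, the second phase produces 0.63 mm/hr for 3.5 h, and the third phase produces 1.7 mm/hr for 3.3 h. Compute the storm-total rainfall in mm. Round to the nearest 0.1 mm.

total ≈ 25.4 mm

Total = Σ Rᵢ Δtᵢ = 2 × 8.8 + 0.63 × 3.5 + 1.7 × 3.3
      = 17.6 + 2.205 + 5.61 = 25.4 mm.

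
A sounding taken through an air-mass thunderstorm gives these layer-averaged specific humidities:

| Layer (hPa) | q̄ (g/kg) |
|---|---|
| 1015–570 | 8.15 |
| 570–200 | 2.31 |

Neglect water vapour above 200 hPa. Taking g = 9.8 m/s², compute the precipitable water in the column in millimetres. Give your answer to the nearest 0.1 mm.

Precipitable water is the column-integrated vapour mass per unit area: PW = (1/g) Σ q̄ Δp, with q in kg/kg and Δp in Pa (1 kg/m² of water = 1 mm).
Layer 1015–570 hPa: Δp = 445 hPa = 44500 Pa, q̄ = 0.00815 kg/kg → 0.00815 × 44500 / 9.8 = 37.01 mm
Layer 570–200 hPa: Δp = 370 hPa = 37000 Pa, q̄ = 0.00231 kg/kg → 0.00231 × 37000 / 9.8 = 8.72 mm
PW = 37.01 + 8.72 = 45.73 ≈ 45.7 mm.

PW ≈ 45.7 mm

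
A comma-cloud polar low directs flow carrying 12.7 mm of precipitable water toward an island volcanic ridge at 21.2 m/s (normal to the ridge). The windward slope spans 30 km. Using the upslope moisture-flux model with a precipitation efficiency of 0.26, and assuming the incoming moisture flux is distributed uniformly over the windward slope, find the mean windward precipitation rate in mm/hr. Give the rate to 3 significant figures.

Incoming column moisture flux per unit ridge length: F = V × PW = 21.2 × 12.7 = 269.24 mm·m/s.
Spread over the 30 km slope with efficiency ε = 0.26: R = ε·F/W = 0.26 × 269.24 / 30000 m = 2.333e-03 mm/s.
R = 2.333e-03 × 3600 = 8.40 mm/hr.

R ≈ 8.40 mm/hr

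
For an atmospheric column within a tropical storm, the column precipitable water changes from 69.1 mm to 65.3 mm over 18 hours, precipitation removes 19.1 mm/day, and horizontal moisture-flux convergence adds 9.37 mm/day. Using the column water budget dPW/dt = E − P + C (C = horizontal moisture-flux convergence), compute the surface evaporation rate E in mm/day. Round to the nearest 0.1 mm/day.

E ≈ 4.7 mm/day

dPW/dt = (65.3 − 69.1) mm / (18/24 day) = -5.067 mm/day.
E = dPW/dt + P − C = (-5.067) + 19.1 − (9.37) = 4.7 mm/day.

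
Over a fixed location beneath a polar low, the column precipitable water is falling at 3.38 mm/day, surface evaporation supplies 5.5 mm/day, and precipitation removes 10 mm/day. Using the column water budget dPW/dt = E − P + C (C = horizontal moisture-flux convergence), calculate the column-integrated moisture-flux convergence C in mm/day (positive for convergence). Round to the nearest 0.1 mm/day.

C ≈ 1.1 mm/day

dPW/dt = -3.38 mm/day.
C = dPW/dt − E + P = (-3.38) − 5.5 + 10 = 1.1 mm/day.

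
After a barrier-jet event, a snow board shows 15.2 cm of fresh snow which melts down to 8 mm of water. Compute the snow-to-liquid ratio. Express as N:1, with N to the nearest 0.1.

Ratio = snow depth / SWE = 152 mm / 8 mm = 19.0, i.e. 19.0:1.

ratio ≈ 19.0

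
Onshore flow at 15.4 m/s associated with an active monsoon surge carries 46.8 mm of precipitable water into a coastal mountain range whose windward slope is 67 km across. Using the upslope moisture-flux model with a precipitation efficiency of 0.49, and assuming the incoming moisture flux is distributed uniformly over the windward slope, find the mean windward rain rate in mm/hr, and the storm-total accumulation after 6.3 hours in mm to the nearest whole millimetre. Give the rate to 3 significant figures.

Incoming column moisture flux per unit ridge length: F = V × PW = 15.4 × 46.8 = 720.72 mm·m/s.
Spread over the 67 km slope with efficiency ε = 0.49: R = ε·F/W = 0.49 × 720.72 / 67000 m = 5.271e-03 mm/s.
R = 5.271e-03 × 3600 = 19.0 mm/hr.
Over 6.3 h: total = 19.0 × 6.3 = 119.7 ≈ 120 mm.

R ≈ 19.0 mm/hr; total ≈ 120 mm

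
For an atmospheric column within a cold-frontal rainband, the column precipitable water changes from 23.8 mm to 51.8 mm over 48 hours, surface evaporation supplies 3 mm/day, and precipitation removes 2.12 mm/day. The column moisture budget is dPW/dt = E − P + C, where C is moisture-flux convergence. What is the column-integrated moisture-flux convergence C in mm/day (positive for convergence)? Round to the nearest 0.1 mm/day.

C ≈ 13.1 mm/day

dPW/dt = (51.8 − 23.8) mm / (48/24 day) = +14.000 mm/day.
C = dPW/dt − E + P = (+14.000) − 3 + 2.12 = 13.1 mm/day.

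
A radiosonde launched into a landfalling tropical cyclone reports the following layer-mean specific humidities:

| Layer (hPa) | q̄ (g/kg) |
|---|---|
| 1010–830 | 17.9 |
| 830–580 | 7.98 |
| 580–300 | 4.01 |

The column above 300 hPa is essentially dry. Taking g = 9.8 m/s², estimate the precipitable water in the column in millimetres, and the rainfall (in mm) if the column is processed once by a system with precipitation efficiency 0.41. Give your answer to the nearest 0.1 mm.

PW ≈ 64.7 mm; rainfall ≈ 26.5 mm

Precipitable water is the column-integrated vapour mass per unit area: PW = (1/g) Σ q̄ Δp, with q in kg/kg and Δp in Pa (1 kg/m² of water = 1 mm).
Layer 1010–830 hPa: Δp = 180 hPa = 18000 Pa, q̄ = 0.0179 kg/kg → 0.0179 × 18000 / 9.8 = 32.88 mm
Layer 830–580 hPa: Δp = 250 hPa = 25000 Pa, q̄ = 0.00798 kg/kg → 0.00798 × 25000 / 9.8 = 20.36 mm
Layer 580–300 hPa: Δp = 280 hPa = 28000 Pa, q̄ = 0.00401 kg/kg → 0.00401 × 28000 / 9.8 = 11.46 mm
PW = 32.88 + 20.36 + 11.46 = 64.70 ≈ 64.7 mm.
Rainfall = ε × PW = 0.41 × 64.7 = 26.5 mm.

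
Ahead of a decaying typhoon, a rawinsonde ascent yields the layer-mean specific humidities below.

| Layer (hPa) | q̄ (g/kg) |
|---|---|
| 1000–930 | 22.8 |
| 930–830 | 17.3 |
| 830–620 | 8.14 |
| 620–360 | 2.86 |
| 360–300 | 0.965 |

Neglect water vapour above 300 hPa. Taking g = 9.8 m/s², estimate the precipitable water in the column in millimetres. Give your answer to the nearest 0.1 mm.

Precipitable water is the column-integrated vapour mass per unit area: PW = (1/g) Σ q̄ Δp, with q in kg/kg and Δp in Pa (1 kg/m² of water = 1 mm).
Layer 1000–930 hPa: Δp = 70 hPa = 7000 Pa, q̄ = 0.0228 kg/kg → 0.0228 × 7000 / 9.8 = 16.29 mm
Layer 930–830 hPa: Δp = 100 hPa = 10000 Pa, q̄ = 0.0173 kg/kg → 0.0173 × 10000 / 9.8 = 17.65 mm
Layer 830–620 hPa: Δp = 210 hPa = 21000 Pa, q̄ = 0.00814 kg/kg → 0.00814 × 21000 / 9.8 = 17.44 mm
Layer 620–360 hPa: Δp = 260 hPa = 26000 Pa, q̄ = 0.00286 kg/kg → 0.00286 × 26000 / 9.8 = 7.59 mm
Layer 360–300 hPa: Δp = 60 hPa = 6000 Pa, q̄ = 0.000965 kg/kg → 0.000965 × 6000 / 9.8 = 0.59 mm
PW = 16.29 + 17.65 + 17.44 + 7.59 + 0.59 = 59.56 ≈ 59.6 mm.

PW ≈ 59.6 mm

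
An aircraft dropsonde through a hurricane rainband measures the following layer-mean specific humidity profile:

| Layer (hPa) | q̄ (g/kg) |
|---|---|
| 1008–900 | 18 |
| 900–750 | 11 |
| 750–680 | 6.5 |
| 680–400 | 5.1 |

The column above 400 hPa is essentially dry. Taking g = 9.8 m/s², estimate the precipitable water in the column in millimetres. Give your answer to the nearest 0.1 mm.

PW ≈ 55.9 mm

Precipitable water is the column-integrated vapour mass per unit area: PW = (1/g) Σ q̄ Δp, with q in kg/kg and Δp in Pa (1 kg/m² of water = 1 mm).
Layer 1008–900 hPa: Δp = 108 hPa = 10800 Pa, q̄ = 0.018 kg/kg → 0.018 × 10800 / 9.8 = 19.84 mm
Layer 900–750 hPa: Δp = 150 hPa = 15000 Pa, q̄ = 0.011 kg/kg → 0.011 × 15000 / 9.8 = 16.84 mm
Layer 750–680 hPa: Δp = 70 hPa = 7000 Pa, q̄ = 0.0065 kg/kg → 0.0065 × 7000 / 9.8 = 4.64 mm
Layer 680–400 hPa: Δp = 280 hPa = 28000 Pa, q̄ = 0.0051 kg/kg → 0.0051 × 28000 / 9.8 = 14.57 mm
PW = 19.84 + 16.84 + 4.64 + 14.57 = 55.89 ≈ 55.9 mm.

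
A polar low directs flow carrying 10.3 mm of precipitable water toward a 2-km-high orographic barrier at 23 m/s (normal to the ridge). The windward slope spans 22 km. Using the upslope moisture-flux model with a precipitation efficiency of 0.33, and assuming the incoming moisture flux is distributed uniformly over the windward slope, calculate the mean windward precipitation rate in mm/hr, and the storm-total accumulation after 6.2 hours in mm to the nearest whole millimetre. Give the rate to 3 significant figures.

R ≈ 12.8 mm/hr; total ≈ 79 mm

Incoming column moisture flux per unit ridge length: F = V × PW = 23 × 10.3 = 236.9 mm·m/s.
Spread over the 22 km slope with efficiency ε = 0.33: R = ε·F/W = 0.33 × 236.9 / 22000 m = 3.554e-03 mm/s.
R = 3.554e-03 × 3600 = 12.8 mm/hr.
Over 6.2 h: total = 12.8 × 6.2 = 79.36 ≈ 79 mm.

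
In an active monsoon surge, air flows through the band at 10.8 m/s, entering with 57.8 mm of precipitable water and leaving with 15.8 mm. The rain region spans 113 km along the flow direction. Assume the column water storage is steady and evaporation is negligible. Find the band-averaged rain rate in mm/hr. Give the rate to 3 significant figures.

R ≈ 14.5 mm/hr

Column moisture flux per unit crosswind length is F = V × PW.
Inflow: F_in = 10.8 × 57.8 = 624.24 mm·m/s
Outflow: F_out = 10.8 × 15.8 = 170.64 mm·m/s
Steady-state rate R = (F_in − F_out)/L = (624.24 − 170.64) / 113000 m = 4.014e-03 mm/s.
R = 4.014e-03 × 3600 = 14.5 mm/hr.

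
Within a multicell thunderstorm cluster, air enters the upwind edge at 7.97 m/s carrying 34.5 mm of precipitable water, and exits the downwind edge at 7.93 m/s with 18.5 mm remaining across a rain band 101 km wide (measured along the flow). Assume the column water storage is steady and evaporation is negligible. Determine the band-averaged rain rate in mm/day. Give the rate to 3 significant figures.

R ≈ 110 mm/day

Column moisture flux per unit crosswind length is F = V × PW.
Inflow: F_in = 7.97 × 34.5 = 274.965 mm·m/s
Outflow: F_out = 7.93 × 18.5 = 146.705 mm·m/s
Steady-state rate R = (F_in − F_out)/L = (274.965 − 146.705) / 101000 m = 1.270e-03 mm/s.
R = 1.270e-03 × 3600 × 24 = 110 mm/day.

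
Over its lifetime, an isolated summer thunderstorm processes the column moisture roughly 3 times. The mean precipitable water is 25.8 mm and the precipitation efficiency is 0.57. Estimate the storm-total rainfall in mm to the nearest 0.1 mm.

rainfall ≈ 44.1 mm

Each cycle deposits ε × PW = 0.57 × 25.8 = 14.706 mm.
Over 3 cycles: 3 × 14.706 = 44.1 mm.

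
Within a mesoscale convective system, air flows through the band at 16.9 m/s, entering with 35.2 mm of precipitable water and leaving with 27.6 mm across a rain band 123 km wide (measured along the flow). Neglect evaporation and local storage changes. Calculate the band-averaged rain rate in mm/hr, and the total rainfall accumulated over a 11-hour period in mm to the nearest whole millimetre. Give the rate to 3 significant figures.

R ≈ 3.76 mm/hr; total ≈ 41 mm

Column moisture flux per unit crosswind length is F = V × PW.
Inflow: F_in = 16.9 × 35.2 = 594.88 mm·m/s
Outflow: F_out = 16.9 × 27.6 = 466.44 mm·m/s
Steady-state rate R = (F_in − F_out)/L = (594.88 − 466.44) / 123000 m = 1.044e-03 mm/s.
R = 1.044e-03 × 3600 = 3.76 mm/hr.
Over 11 h: total = 3.76 × 11 = 41.36 ≈ 41 mm.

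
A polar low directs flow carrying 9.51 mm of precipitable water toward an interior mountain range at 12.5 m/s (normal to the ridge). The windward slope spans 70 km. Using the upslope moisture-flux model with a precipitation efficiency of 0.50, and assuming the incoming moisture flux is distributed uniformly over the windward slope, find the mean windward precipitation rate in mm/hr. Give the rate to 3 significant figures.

R ≈ 3.06 mm/hr

Incoming column moisture flux per unit ridge length: F = V × PW = 12.5 × 9.51 = 118.875 mm·m/s.
Spread over the 70 km slope with efficiency ε = 0.50: R = ε·F/W = 0.50 × 118.875 / 70000 m = 8.491e-04 mm/s.
R = 8.491e-04 × 3600 = 3.06 mm/hr.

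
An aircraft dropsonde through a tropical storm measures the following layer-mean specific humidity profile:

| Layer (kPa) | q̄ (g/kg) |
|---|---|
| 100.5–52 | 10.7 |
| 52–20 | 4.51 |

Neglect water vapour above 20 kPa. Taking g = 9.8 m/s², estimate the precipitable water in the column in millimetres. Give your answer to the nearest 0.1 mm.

PW ≈ 67.7 mm

Precipitable water is the column-integrated vapour mass per unit area: PW = (1/g) Σ q̄ Δp, with q in kg/kg and Δp in Pa (1 kg/m² of water = 1 mm).
Layer 100.5–52 kPa: Δp = 485 hPa = 48500 Pa, q̄ = 0.0107 kg/kg → 0.0107 × 48500 / 9.8 = 52.95 mm
Layer 52–20 kPa: Δp = 320 hPa = 32000 Pa, q̄ = 0.00451 kg/kg → 0.00451 × 32000 / 9.8 = 14.73 mm
PW = 52.95 + 14.73 = 67.68 ≈ 67.7 mm.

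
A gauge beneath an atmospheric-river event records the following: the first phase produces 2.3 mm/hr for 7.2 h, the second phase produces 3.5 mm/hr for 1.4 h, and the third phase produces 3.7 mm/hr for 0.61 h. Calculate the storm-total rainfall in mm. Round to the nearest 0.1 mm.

total ≈ 23.7 mm

Total = Σ Rᵢ Δtᵢ = 2.3 × 7.2 + 3.5 × 1.4 + 3.7 × 0.61
      = 16.56 + 4.9 + 2.257 = 23.7 mm.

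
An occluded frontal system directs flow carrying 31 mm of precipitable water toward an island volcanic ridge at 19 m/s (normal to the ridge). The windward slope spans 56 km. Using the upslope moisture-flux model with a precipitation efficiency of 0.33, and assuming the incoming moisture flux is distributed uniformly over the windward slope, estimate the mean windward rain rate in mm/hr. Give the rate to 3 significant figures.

Incoming column moisture flux per unit ridge length: F = V × PW = 19 × 31 = 589 mm·m/s.
Spread over the 56 km slope with efficiency ε = 0.33: R = ε·F/W = 0.33 × 589 / 56000 m = 3.471e-03 mm/s.
R = 3.471e-03 × 3600 = 12.5 mm/hr.

R ≈ 12.5 mm/hr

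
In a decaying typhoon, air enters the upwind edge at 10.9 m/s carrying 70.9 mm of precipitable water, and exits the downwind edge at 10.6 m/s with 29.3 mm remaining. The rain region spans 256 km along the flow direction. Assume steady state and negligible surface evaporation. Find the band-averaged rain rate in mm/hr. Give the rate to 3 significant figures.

R ≈ 6.50 mm/hr

Column moisture flux per unit crosswind length is F = V × PW.
Inflow: F_in = 10.9 × 70.9 = 772.81 mm·m/s
Outflow: F_out = 10.6 × 29.3 = 310.58 mm·m/s
Steady-state rate R = (F_in − F_out)/L = (772.81 − 310.58) / 256000 m = 1.806e-03 mm/s.
R = 1.806e-03 × 3600 = 6.50 mm/hr.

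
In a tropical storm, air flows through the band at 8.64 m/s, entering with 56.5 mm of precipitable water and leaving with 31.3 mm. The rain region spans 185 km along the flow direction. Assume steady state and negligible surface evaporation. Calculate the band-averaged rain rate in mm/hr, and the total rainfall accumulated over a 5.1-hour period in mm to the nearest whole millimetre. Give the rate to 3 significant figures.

Column moisture flux per unit crosswind length is F = V × PW.
Inflow: F_in = 8.64 × 56.5 = 488.16 mm·m/s
Outflow: F_out = 8.64 × 31.3 = 270.432 mm·m/s
Steady-state rate R = (F_in − F_out)/L = (488.16 − 270.432) / 185000 m = 1.177e-03 mm/s.
R = 1.177e-03 × 3600 = 4.24 mm/hr.
Over 5.1 h: total = 4.24 × 5.1 = 21.624 ≈ 22 mm.

R ≈ 4.24 mm/hr; total ≈ 22 mm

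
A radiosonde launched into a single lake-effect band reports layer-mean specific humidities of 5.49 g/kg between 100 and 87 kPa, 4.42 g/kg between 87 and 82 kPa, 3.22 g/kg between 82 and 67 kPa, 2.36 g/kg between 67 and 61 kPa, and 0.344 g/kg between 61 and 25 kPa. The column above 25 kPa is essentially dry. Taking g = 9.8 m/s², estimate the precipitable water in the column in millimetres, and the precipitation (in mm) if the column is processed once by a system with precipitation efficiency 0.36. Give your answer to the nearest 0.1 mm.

PW ≈ 17.2 mm; precipitation ≈ 6.2 mm

Precipitable water is the column-integrated vapour mass per unit area: PW = (1/g) Σ q̄ Δp, with q in kg/kg and Δp in Pa (1 kg/m² of water = 1 mm).
Layer 100–87 kPa: Δp = 130 hPa = 13000 Pa, q̄ = 0.00549 kg/kg → 0.00549 × 13000 / 9.8 = 7.28 mm
Layer 87–82 kPa: Δp = 50 hPa = 5000 Pa, q̄ = 0.00442 kg/kg → 0.00442 × 5000 / 9.8 = 2.26 mm
Layer 82–67 kPa: Δp = 150 hPa = 15000 Pa, q̄ = 0.00322 kg/kg → 0.00322 × 15000 / 9.8 = 4.93 mm
Layer 67–61 kPa: Δp = 60 hPa = 6000 Pa, q̄ = 0.00236 kg/kg → 0.00236 × 6000 / 9.8 = 1.44 mm
Layer 61–25 kPa: Δp = 360 hPa = 36000 Pa, q̄ = 0.000344 kg/kg → 0.000344 × 36000 / 9.8 = 1.26 mm
PW = 7.28 + 2.26 + 4.93 + 1.44 + 1.26 = 17.17 ≈ 17.2 mm.
Precipitation = ε × PW = 0.36 × 17.2 = 6.2 mm.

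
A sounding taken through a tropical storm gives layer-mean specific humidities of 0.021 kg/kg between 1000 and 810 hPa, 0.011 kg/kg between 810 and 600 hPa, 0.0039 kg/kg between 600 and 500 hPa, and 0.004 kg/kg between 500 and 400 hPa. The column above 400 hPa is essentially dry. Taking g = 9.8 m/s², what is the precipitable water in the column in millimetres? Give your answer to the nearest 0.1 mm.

PW ≈ 72.3 mm

Precipitable water is the column-integrated vapour mass per unit area: PW = (1/g) Σ q̄ Δp, with q in kg/kg and Δp in Pa (1 kg/m² of water = 1 mm).
Layer 1000–810 hPa: Δp = 190 hPa = 19000 Pa, q̄ = 0.021 kg/kg → 0.021 × 19000 / 9.8 = 40.71 mm
Layer 810–600 hPa: Δp = 210 hPa = 21000 Pa, q̄ = 0.011 kg/kg → 0.011 × 21000 / 9.8 = 23.57 mm
Layer 600–500 hPa: Δp = 100 hPa = 10000 Pa, q̄ = 0.0039 kg/kg → 0.0039 × 10000 / 9.8 = 3.98 mm
Layer 500–400 hPa: Δp = 100 hPa = 10000 Pa, q̄ = 0.004 kg/kg → 0.004 × 10000 / 9.8 = 4.08 mm
PW = 40.71 + 23.57 + 3.98 + 4.08 = 72.34 ≈ 72.3 mm.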